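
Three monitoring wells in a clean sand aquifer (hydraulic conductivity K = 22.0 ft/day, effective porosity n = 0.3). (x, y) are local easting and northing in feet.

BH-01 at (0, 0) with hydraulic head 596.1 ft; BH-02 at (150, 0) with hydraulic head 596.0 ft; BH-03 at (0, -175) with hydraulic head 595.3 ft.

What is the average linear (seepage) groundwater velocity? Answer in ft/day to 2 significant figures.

∂h/∂x = (596.0 − 596.1) / (150 − 0) = -0.0006667
∂h/∂y = (595.3 − 596.1) / (-175 − 0) = +0.004571
|∇h| = √(-0.0006667² + 0.004571²) = 0.004619
Seepage velocity v = K·i/n = 22.0 × 0.004619 / 0.3 = 0.3387 ft/day.

0.34 ft/day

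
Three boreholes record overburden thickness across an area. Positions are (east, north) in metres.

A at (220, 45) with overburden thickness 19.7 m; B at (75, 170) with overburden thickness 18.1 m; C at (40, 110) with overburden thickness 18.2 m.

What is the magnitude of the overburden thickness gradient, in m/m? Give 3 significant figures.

0.00836 m/m

Differences from A: to B (Δx, Δy, Δh) = (-145, 125, -1.6); to C = (-180, 65, -1.5).
Solve a·Δx + b·Δy = Δd: det = (-145)·65 − (-180)·125 = 13075.
∂d/∂x = [(-1.6)·65 − (-1.5)·125] / 13075 = +0.006386
∂d/∂y = [(-145)·(-1.5) − (-180)·(-1.6)] / 13075 = -0.005392
|∇f| = √(0.006386² + -0.005392²) = 0.008358 m/m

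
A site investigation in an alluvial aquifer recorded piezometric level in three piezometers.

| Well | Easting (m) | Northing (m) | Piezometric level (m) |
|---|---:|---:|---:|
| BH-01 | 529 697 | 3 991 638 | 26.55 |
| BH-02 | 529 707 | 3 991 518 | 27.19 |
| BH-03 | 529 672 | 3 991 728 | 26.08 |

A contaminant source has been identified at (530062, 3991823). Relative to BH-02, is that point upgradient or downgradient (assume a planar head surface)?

downgradient

With h = a·x + b·y + c and BH-01 as origin, the differences give:
  10·a + (-120)·b = +0.64
  (-25)·a + 90·b = -0.47
Eliminate b (×90 and ×(-120), subtract): -2100·a = 1.200 → a = ∂h/∂x = -0.0005714
Back-substitute: b = ∂h/∂y = -0.005381.
Head at (530062, 3991823) = 26.55 + (-0.0005714)·(365) + (-0.005381)·(185) = 25.35 m.
That is lower than the 27.19 m at BH-02, so the point is downgradient.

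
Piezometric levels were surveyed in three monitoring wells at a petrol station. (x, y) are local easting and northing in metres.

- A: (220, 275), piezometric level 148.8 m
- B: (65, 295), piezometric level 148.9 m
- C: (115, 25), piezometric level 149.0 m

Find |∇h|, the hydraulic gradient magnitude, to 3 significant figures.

0.000869

Taking A as reference: B−A = (-155, 20, +0.1); C−A = (-105, -250, +0.2).
Solve a·Δx + b·Δy = Δh: det = (-155)·(-250) − (-105)·20 = 40850.
∂h/∂x = [(+0.1)·(-250) − (+0.2)·20] / 40850 = -0.0007099
∂h/∂y = [(-155)·(+0.2) − (-105)·(+0.1)] / 40850 = -0.0005018
|∇h| = √(-0.0007099² + -0.0005018²) = 0.0008693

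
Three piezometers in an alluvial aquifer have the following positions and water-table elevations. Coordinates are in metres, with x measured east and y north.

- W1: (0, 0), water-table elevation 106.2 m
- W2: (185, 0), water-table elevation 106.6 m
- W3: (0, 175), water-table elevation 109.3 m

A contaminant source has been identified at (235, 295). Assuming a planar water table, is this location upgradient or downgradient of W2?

∂h/∂x = (106.6 − 106.2) / (185 − 0) = +0.002162
∂h/∂y = (109.3 − 106.2) / (175 − 0) = +0.01771
Head at (235, 295) = 106.2 + (+0.002162)·(235) + (+0.01771)·(295) = 111.93 m.
That is higher than the 106.6 m at W2, so the point is upgradient.

upgradient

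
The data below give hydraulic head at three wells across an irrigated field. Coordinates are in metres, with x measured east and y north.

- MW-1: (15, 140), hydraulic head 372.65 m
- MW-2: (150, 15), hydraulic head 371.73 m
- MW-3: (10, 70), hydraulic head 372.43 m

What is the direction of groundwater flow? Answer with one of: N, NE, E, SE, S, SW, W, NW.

With h = a·x + b·y + c and MW-1 as origin, the differences give:
  135·a + (-125)·b = -0.92
  (-5)·a + (-70)·b = -0.22
Eliminate b (×(-70) and ×(-125), subtract): -10075·a = 36.900 → a = ∂h/∂x = -0.003663
Back-substitute: b = ∂h/∂y = +0.003404.
Flow = −∇h = (+0.003663 east, -0.003404 north), which points southeast.

SE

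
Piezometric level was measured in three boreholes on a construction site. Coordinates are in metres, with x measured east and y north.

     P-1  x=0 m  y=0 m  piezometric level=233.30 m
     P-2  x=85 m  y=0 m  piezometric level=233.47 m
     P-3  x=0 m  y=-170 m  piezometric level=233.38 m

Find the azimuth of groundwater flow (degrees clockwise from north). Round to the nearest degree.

∂h/∂x = (233.47 − 233.30) / (85 − 0) = +0.002000
∂h/∂y = (233.38 − 233.30) / (-170 − 0) = -0.0004706
Flow direction (−∇h) has components (-0.002000 E, +0.0004706 N).
Azimuth = atan2(E, N) = atan2(-0.002000, +0.0004706) = 283.2° ≈ 283°.

283°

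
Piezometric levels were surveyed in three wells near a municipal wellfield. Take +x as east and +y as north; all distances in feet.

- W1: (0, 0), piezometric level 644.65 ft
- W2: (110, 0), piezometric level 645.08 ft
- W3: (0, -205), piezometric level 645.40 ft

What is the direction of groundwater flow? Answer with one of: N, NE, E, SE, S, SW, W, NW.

NW

∂h/∂x = (645.08 − 644.65) / (110 − 0) = +0.003909
∂h/∂y = (645.40 − 644.65) / (-205 − 0) = -0.003659
Flow = −∇h = (-0.003909 east, +0.003659 north), which points northwest.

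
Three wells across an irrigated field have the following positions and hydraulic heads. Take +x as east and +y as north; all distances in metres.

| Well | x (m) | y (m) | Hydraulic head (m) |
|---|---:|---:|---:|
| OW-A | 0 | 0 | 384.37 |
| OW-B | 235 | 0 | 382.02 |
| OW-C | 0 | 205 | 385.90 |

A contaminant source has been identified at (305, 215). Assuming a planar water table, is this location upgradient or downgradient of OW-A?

∂h/∂x = (382.02 − 384.37) / (235 − 0) = -0.01000
∂h/∂y = (385.90 − 384.37) / (205 − 0) = +0.007463
Head at (305, 215) = 384.37 + (-0.01000)·(305) + (+0.007463)·(215) = 382.92 m.
That is lower than the 384.37 m at OW-A, so the point is downgradient.

downgradient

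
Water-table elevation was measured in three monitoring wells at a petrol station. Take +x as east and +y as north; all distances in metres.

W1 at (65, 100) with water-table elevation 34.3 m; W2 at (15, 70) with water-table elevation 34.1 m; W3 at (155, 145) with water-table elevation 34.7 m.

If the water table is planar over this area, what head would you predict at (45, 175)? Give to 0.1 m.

33.8 m

Taking W1 as reference: W2−W1 = (-50, -30, -0.2); W3−W1 = (90, 45, +0.4).
Determinant of the coordinate differences = (-50)·45 − 90·(-30) = 450.
∂h/∂x = [(-0.2)·45 − (+0.4)·(-30)] / 450 = +0.006667
∂h/∂y = [(-50)·(+0.4) − 90·(-0.2)] / 450 = -0.004444
h(45, 175) = 34.3 + (+0.006667)·(-20) + (-0.004444)·(75) = 34.3 -0.133 -0.333 = 33.833 m.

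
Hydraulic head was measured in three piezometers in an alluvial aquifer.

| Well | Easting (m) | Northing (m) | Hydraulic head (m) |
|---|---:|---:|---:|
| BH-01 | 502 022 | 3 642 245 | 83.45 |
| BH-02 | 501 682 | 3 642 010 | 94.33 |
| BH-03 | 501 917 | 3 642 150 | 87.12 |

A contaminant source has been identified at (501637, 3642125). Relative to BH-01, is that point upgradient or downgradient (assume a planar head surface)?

Taking BH-01 as reference: BH-02−BH-01 = (-340, -235, +10.88); BH-03−BH-01 = (-105, -95, +3.67).
Solve a·Δx + b·Δy = Δh: det = (-340)·(-95) − (-105)·(-235) = 7625.
∂h/∂x = [(+10.88)·(-95) − (+3.67)·(-235)] / 7625 = -0.02245
∂h/∂y = [(-340)·(+3.67) − (-105)·(+10.88)] / 7625 = -0.01382
Head at (501637, 3642125) = 83.45 + (-0.02245)·(-385) + (-0.01382)·(-120) = 93.75 m.
That is higher than the 83.45 m at BH-01, so the point is upgradient.

upgradient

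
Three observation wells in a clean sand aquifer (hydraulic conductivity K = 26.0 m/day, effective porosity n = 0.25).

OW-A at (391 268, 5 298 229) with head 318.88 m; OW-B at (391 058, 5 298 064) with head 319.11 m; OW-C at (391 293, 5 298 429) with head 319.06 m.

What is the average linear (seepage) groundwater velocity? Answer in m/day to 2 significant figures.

0.24 m/day

With h = a·x + b·y + c and OW-A as origin, the differences give:
  (-210)·a + (-165)·b = +0.23
  25·a + 200·b = +0.18
Eliminate b (×200 and ×(-165), subtract): -37875·a = 75.700 → a = ∂h/∂x = -0.001999
Back-substitute: b = ∂h/∂y = +0.001150.
|∇h| = √(-0.001999² + 0.001150²) = 0.002306
Seepage velocity v = K·i/n = 26.0 × 0.002306 / 0.25 = 0.2398 m/day.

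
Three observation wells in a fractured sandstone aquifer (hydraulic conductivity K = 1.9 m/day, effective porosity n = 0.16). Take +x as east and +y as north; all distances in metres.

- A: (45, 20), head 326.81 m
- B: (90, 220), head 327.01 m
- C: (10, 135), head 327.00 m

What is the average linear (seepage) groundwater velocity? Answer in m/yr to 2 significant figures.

7.7 m/yr

Taking A as reference: B−A = (45, 200, +0.20); C−A = (-35, 115, +0.19).
Solve a·Δx + b·Δy = Δh: det = 45·115 − (-35)·200 = 12175.
∂h/∂x = [(+0.20)·115 − (+0.19)·200] / 12175 = -0.001232
∂h/∂y = [45·(+0.19) − (-35)·(+0.20)] / 12175 = +0.001277
|∇h| = √(-0.001232² + 0.001277²) = 0.001774
Seepage velocity v = K·i/n = 1.9 × 0.001774 / 0.16 = 0.02107 m/day = 7.696 m/yr.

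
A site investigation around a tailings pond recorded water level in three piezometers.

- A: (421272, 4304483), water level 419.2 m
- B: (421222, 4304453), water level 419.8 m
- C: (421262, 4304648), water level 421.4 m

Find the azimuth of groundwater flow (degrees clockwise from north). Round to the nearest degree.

122°

Three-point gradient (reference A): Δ to B = (-50, -30, +0.6), Δ to C = (-10, 165, +2.2).
∂h/∂x = -0.01930, ∂h/∂y = +0.01216 (det = -8550).
Flow direction (−∇h) has components (+0.01930 E, -0.01216 N).
Azimuth = atan2(E, N) = atan2(+0.01930, -0.01216) = 122.2° ≈ 122°.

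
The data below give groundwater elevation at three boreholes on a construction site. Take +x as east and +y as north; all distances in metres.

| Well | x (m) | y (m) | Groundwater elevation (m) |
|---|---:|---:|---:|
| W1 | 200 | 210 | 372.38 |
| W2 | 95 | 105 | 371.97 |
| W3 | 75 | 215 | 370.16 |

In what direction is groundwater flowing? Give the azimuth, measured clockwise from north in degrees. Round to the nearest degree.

With h = a·x + b·y + c and W1 as origin, the differences give:
  (-105)·a + (-105)·b = -0.41
  (-125)·a + 5·b = -2.22
Eliminate b (×5 and ×(-105), subtract): -13650·a = -235.150 → a = ∂h/∂x = +0.01723
Back-substitute: b = ∂h/∂y = -0.01332.
Flow direction (−∇h) has components (-0.01723 E, +0.01332 N).
Azimuth = atan2(E, N) = atan2(-0.01723, +0.01332) = 307.7° ≈ 308°.

308°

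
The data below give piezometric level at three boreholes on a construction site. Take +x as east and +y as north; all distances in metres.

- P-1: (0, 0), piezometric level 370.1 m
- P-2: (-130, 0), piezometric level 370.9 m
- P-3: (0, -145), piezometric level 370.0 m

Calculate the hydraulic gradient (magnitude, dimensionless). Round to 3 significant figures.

0.00619

∂h/∂x = (370.9 − 370.1) / (-130 − 0) = -0.006154
∂h/∂y = (370.0 − 370.1) / (-145 − 0) = +0.0006897
|∇h| = √(-0.006154² + 0.0006897²) = 0.006193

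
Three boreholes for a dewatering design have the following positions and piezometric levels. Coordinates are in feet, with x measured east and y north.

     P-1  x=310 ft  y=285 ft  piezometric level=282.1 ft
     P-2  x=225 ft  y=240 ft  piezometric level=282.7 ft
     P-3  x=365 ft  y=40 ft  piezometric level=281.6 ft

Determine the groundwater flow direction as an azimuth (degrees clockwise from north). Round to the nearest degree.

093°

Three-point gradient (reference P-1): Δ to P-2 = (-85, -45, +0.6), Δ to P-3 = (55, -245, -0.5).
∂h/∂x = -0.007275, ∂h/∂y = +0.0004077 (det = 23300).
Flow direction (−∇h) has components (+0.007275 E, -0.0004077 N).
Azimuth = atan2(E, N) = atan2(+0.007275, -0.0004077) = 93.2° ≈ 093°.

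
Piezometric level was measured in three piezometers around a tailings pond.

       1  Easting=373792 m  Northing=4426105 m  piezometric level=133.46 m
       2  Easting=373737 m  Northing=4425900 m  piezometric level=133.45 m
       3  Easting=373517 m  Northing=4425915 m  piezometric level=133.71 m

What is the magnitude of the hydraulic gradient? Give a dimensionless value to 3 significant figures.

Differences from 1: to 2 (Δx, Δy, Δh) = (-55, -205, -0.01); to 3 = (-275, -190, +0.25).
Determinant of the coordinate differences = (-55)·(-190) − (-275)·(-205) = -45925.
∂h/∂x = [(-0.01)·(-190) − (+0.25)·(-205)] / -45925 = -0.001157
∂h/∂y = [(-55)·(+0.25) − (-275)·(-0.01)] / -45925 = +0.0003593
|∇h| = √(-0.001157² + 0.0003593²) = 0.001212

0.00121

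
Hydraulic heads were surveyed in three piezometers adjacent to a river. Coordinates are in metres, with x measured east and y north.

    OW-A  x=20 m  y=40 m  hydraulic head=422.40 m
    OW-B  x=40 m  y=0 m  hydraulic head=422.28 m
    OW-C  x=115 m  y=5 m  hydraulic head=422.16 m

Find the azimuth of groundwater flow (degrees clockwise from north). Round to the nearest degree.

141°

Taking OW-A as reference: OW-B−OW-A = (20, -40, -0.12); OW-C−OW-A = (95, -35, -0.24).
Solve a·Δx + b·Δy = Δh: det = 20·(-35) − 95·(-40) = 3100.
∂h/∂x = [(-0.12)·(-35) − (-0.24)·(-40)] / 3100 = -0.001742
∂h/∂y = [20·(-0.24) − 95·(-0.12)] / 3100 = +0.002129
Flow direction (−∇h) has components (+0.001742 E, -0.002129 N).
Azimuth = atan2(E, N) = atan2(+0.001742, -0.002129) = 140.7° ≈ 141°.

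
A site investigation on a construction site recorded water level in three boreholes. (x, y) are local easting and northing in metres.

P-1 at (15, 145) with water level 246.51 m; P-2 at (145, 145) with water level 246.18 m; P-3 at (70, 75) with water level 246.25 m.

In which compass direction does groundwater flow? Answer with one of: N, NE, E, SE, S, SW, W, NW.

SE

Taking P-1 as reference: P-2−P-1 = (130, 0, -0.33); P-3−P-1 = (55, -70, -0.26).
Solve a·Δx + b·Δy = Δh: det = 130·(-70) − 55·0 = -9100.
∂h/∂x = [(-0.33)·(-70) − (-0.26)·0] / -9100 = -0.002538
∂h/∂y = [130·(-0.26) − 55·(-0.33)] / -9100 = +0.001720
Flow = −∇h = (+0.002538 east, -0.001720 north), which points southeast.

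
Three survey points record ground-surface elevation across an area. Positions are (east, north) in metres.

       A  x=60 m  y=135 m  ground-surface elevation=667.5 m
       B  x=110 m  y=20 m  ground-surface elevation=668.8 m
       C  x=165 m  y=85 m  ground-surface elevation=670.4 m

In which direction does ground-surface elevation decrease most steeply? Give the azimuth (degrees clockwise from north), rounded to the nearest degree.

268°

Differences from A: to B (Δx, Δy, Δh) = (50, -115, +1.3); to C = (105, -50, +2.9).
Solve a·Δx + b·Δy = Δz: det = 50·(-50) − 105·(-115) = 9575.
∂z/∂x = [(+1.3)·(-50) − (+2.9)·(-115)] / 9575 = +0.02804
∂z/∂y = [50·(+2.9) − 105·(+1.3)] / 9575 = +0.0008877
Steepest decrease is along −∇f: components (-0.02804 E, -0.0008877 N).
Azimuth = atan2(-0.02804, -0.0008877) = 268.2° ≈ 268°.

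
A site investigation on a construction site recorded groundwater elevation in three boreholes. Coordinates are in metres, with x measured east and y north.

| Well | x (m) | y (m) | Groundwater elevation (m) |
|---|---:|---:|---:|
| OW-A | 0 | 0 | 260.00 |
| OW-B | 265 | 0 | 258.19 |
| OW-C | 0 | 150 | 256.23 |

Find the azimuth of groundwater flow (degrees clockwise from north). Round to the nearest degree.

∂h/∂x = (258.19 − 260.00) / (265 − 0) = -0.006830
∂h/∂y = (256.23 − 260.00) / (150 − 0) = -0.02513
Flow direction (−∇h) has components (+0.006830 E, +0.02513 N).
Azimuth = atan2(E, N) = atan2(+0.006830, +0.02513) = 15.2° ≈ 015°.

015°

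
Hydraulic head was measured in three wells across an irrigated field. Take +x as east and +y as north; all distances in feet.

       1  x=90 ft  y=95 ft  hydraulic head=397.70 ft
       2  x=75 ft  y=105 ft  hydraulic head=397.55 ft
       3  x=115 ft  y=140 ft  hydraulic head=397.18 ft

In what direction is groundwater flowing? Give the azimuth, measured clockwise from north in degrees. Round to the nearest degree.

Taking 1 as reference: 2−1 = (-15, 10, -0.15); 3−1 = (25, 45, -0.52).
Solve a·Δx + b·Δy = Δh: det = (-15)·45 − 25·10 = -925.
∂h/∂x = [(-0.15)·45 − (-0.52)·10] / -925 = +0.001676
∂h/∂y = [(-15)·(-0.52) − 25·(-0.15)] / -925 = -0.01249
Flow direction (−∇h) has components (-0.001676 E, +0.01249 N).
Azimuth = atan2(E, N) = atan2(-0.001676, +0.01249) = 352.4° ≈ 352°.

352°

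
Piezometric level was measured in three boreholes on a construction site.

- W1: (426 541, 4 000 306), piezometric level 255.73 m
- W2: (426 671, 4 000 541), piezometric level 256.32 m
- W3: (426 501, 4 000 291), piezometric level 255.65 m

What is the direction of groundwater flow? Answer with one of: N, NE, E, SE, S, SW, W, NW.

SW

Differences from W1: to W2 (Δx, Δy, Δh) = (130, 235, +0.59); to W3 = (-40, -15, -0.08).
Solve a·Δx + b·Δy = Δh: det = 130·(-15) − (-40)·235 = 7450.
∂h/∂x = [(+0.59)·(-15) − (-0.08)·235] / 7450 = +0.001336
∂h/∂y = [130·(-0.08) − (-40)·(+0.59)] / 7450 = +0.001772
Flow = −∇h = (-0.001336 east, -0.001772 north), which points southwest.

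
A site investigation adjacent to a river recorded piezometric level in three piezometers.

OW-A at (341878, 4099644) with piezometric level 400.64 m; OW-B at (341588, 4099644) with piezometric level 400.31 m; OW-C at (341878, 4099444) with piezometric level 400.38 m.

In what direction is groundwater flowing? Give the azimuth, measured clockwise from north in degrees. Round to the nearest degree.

221°

∂h/∂x = (400.31 − 400.64) / (341588 − 341878) = +0.001138
∂h/∂y = (400.38 − 400.64) / (4099444 − 4099644) = +0.001300
Flow direction (−∇h) has components (-0.001138 E, -0.001300 N).
Azimuth = atan2(E, N) = atan2(-0.001138, -0.001300) = 221.2° ≈ 221°.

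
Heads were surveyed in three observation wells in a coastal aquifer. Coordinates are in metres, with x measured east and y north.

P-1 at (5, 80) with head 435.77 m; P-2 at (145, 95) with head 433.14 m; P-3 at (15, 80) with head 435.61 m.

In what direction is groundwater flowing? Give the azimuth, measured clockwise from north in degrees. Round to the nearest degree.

032°

Differences from P-1: to P-2 (Δx, Δy, Δh) = (140, 15, -2.63); to P-3 = (10, 0, -0.16).
Solve a·Δx + b·Δy = Δh: det = 140·0 − 10·15 = -150.
∂h/∂x = [(-2.63)·0 − (-0.16)·15] / -150 = -0.01600
∂h/∂y = [140·(-0.16) − 10·(-2.63)] / -150 = -0.02600
Flow direction (−∇h) has components (+0.01600 E, +0.02600 N).
Azimuth = atan2(E, N) = atan2(+0.01600, +0.02600) = 31.6° ≈ 032°.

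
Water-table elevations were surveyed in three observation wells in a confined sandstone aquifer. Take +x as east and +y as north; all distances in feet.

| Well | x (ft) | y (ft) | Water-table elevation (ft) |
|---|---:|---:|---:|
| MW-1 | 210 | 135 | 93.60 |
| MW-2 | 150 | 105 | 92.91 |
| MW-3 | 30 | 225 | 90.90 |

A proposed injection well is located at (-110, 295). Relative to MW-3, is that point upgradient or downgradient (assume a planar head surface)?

downgradient

Differences from MW-1: to MW-2 (Δx, Δy, Δh) = (-60, -30, -0.69); to MW-3 = (-180, 90, -2.70).
Solve a·Δx + b·Δy = Δh: det = (-60)·90 − (-180)·(-30) = -10800.
∂h/∂x = [(-0.69)·90 − (-2.70)·(-30)] / -10800 = +0.01325
∂h/∂y = [(-60)·(-2.70) − (-180)·(-0.69)] / -10800 = -0.003500
Head at (-110, 295) = 93.60 + (+0.01325)·(-320) + (-0.003500)·(160) = 88.80 ft.
That is lower than the 90.90 ft at MW-3, so the point is downgradient.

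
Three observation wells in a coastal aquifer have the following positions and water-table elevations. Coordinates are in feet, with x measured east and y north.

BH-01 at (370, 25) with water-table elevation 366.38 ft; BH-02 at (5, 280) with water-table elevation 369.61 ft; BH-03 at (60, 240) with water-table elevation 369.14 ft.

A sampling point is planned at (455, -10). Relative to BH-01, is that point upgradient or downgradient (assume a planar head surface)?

Differences from BH-01: to BH-02 (Δx, Δy, Δh) = (-365, 255, +3.23); to BH-03 = (-310, 215, +2.76).
Solve a·Δx + b·Δy = Δh: det = (-365)·215 − (-310)·255 = 575.
∂h/∂x = [(+3.23)·215 − (+2.76)·255] / 575 = -0.01626
∂h/∂y = [(-365)·(+2.76) − (-310)·(+3.23)] / 575 = -0.01061
Head at (455, -10) = 366.38 + (-0.01626)·(85) + (-0.01061)·(-35) = 365.37 ft.
That is lower than the 366.38 ft at BH-01, so the point is downgradient.

downgradient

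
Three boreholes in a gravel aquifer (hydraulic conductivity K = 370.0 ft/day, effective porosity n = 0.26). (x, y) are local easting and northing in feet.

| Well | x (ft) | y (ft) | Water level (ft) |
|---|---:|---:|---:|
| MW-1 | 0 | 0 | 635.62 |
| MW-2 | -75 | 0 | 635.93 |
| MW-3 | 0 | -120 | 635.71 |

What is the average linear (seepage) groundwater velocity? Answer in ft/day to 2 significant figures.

6.0 ft/day

∂h/∂x = (635.93 − 635.62) / (-75 − 0) = -0.004133
∂h/∂y = (635.71 − 635.62) / (-120 − 0) = -0.0007500
|∇h| = √(-0.004133² + -0.0007500²) = 0.0042
Seepage velocity v = K·i/n = 370.0 × 0.0042 / 0.26 = 5.977 ft/day.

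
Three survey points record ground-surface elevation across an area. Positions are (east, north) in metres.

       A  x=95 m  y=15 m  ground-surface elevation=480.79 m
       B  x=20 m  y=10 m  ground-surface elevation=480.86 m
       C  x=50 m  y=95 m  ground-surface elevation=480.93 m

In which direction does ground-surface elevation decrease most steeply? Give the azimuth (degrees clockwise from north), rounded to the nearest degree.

139°

Taking A as reference: B−A = (-75, -5, +0.07); C−A = (-45, 80, +0.14).
Determinant of the coordinate differences = (-75)·80 − (-45)·(-5) = -6225.
∂z/∂x = [(+0.07)·80 − (+0.14)·(-5)] / -6225 = -0.001012
∂z/∂y = [(-75)·(+0.14) − (-45)·(+0.07)] / -6225 = +0.001181
Steepest decrease is along −∇f: components (+0.001012 E, -0.001181 N).
Azimuth = atan2(+0.001012, -0.001181) = 139.4° ≈ 139°.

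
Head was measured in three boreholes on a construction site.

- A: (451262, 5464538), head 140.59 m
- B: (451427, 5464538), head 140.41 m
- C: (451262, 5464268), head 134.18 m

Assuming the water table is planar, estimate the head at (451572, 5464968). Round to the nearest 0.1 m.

150.5 m

∂h/∂x = (140.41 − 140.59) / (451427 − 451262) = -0.001091
∂h/∂y = (134.18 − 140.59) / (5464268 − 5464538) = +0.02374
h(451572, 5464968) = 140.59 + (-0.001091)·(310) + (+0.02374)·(430) = 140.59 -0.338 +10.209 = 150.460 m.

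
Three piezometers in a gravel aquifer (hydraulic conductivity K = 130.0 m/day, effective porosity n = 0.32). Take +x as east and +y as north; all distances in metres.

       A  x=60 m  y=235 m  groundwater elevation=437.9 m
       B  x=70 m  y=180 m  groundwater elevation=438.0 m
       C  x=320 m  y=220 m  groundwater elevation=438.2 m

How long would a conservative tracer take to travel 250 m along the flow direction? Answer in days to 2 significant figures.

320 days

Taking A as reference: B−A = (10, -55, +0.1); C−A = (260, -15, +0.3).
Determinant of the coordinate differences = 10·(-15) − 260·(-55) = 14150.
∂h/∂x = [(+0.1)·(-15) − (+0.3)·(-55)] / 14150 = +0.001060
∂h/∂y = [10·(+0.3) − 260·(+0.1)] / 14150 = -0.001625
|∇h| = √(0.001060² + -0.001625²) = 0.00194
Seepage velocity v = K·i/n = 130.0 × 0.00194 / 0.32 = 0.7881 m/day.
t = 250 / 0.7881 = 317.2 days.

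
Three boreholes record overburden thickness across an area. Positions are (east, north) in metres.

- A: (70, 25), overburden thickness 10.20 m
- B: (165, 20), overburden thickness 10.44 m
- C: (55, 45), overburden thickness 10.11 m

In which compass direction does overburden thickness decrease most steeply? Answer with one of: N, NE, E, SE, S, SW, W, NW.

NW

With d = a·x + b·y + c and A as origin, the differences give:
  95·a + (-5)·b = +0.24
  (-15)·a + 20·b = -0.09
Eliminate b (×20 and ×(-5), subtract): 1825·a = 4.350 → a = ∂d/∂x = +0.002384
Back-substitute: b = ∂d/∂y = -0.002712.
Steepest decrease is along −∇f = (-0.002384 E, +0.002712 N) → northwest.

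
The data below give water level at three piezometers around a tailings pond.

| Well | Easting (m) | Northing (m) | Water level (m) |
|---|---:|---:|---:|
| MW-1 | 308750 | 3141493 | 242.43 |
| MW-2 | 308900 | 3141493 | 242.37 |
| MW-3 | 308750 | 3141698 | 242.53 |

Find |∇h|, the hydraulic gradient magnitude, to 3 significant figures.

∂h/∂x = (242.37 − 242.43) / (308900 − 308750) = -0.0004000
∂h/∂y = (242.53 − 242.43) / (3141698 − 3141493) = +0.0004878
|∇h| = √(-0.0004000² + 0.0004878²) = 0.0006308

0.000631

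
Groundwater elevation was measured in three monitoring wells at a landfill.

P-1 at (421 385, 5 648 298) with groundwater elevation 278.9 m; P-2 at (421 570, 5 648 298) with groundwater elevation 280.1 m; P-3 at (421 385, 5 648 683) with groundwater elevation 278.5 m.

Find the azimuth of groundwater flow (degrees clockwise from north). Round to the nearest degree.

279°

∂h/∂x = (280.1 − 278.9) / (421570 − 421385) = +0.006486
∂h/∂y = (278.5 − 278.9) / (5648683 − 5648298) = -0.001039
Flow direction (−∇h) has components (-0.006486 E, +0.001039 N).
Azimuth = atan2(E, N) = atan2(-0.006486, +0.001039) = 279.1° ≈ 279°.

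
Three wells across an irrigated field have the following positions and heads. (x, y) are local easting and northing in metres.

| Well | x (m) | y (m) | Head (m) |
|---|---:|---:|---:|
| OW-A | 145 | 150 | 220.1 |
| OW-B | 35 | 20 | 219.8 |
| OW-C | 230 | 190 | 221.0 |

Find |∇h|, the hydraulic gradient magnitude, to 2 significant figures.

0.019

Differences from OW-A: to OW-B (Δx, Δy, Δh) = (-110, -130, -0.3); to OW-C = (85, 40, +0.9).
Determinant of the coordinate differences = (-110)·40 − 85·(-130) = 6650.
∂h/∂x = [(-0.3)·40 − (+0.9)·(-130)] / 6650 = +0.01579
∂h/∂y = [(-110)·(+0.9) − 85·(-0.3)] / 6650 = -0.01105
|∇h| = √(0.01579² + -0.01105²) = 0.01927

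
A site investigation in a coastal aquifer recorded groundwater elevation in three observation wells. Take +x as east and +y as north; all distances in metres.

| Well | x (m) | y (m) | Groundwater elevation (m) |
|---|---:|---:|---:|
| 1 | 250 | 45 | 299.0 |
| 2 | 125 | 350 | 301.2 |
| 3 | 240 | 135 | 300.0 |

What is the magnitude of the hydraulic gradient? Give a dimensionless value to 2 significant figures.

0.018

Taking 1 as reference: 2−1 = (-125, 305, +2.2); 3−1 = (-10, 90, +1.0).
Solve a·Δx + b·Δy = Δh: det = (-125)·90 − (-10)·305 = -8200.
∂h/∂x = [(+2.2)·90 − (+1.0)·305] / -8200 = +0.01305
∂h/∂y = [(-125)·(+1.0) − (-10)·(+2.2)] / -8200 = +0.01256
|∇h| = √(0.01305² + 0.01256²) = 0.01811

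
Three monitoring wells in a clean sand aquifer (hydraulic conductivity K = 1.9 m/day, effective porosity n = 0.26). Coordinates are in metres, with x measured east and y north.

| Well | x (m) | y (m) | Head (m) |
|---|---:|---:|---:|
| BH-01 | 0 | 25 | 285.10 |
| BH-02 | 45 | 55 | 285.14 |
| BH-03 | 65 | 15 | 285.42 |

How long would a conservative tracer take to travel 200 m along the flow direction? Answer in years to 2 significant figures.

Three-point gradient (reference BH-01): Δ to BH-02 = (45, 30, +0.04), Δ to BH-03 = (65, -10, +0.32).
∂h/∂x = +0.004167, ∂h/∂y = -0.004917 (det = -2400).
|∇h| = √(0.004167² + -0.004917²) = 0.006445
Seepage velocity v = K·i/n = 1.9 × 0.006445 / 0.26 = 0.0471 m/day.
t = 200 / 0.0471 = 4246 days = 11.6 years.

12 years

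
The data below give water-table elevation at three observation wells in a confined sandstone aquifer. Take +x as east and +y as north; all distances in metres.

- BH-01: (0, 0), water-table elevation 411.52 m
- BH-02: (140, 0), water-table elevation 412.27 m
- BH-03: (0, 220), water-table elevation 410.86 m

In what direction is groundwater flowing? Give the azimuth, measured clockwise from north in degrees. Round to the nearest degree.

∂h/∂x = (412.27 − 411.52) / (140 − 0) = +0.005357
∂h/∂y = (410.86 − 411.52) / (220 − 0) = -0.003000
Flow direction (−∇h) has components (-0.005357 E, +0.003000 N).
Azimuth = atan2(E, N) = atan2(-0.005357, +0.003000) = 299.2° ≈ 299°.

299°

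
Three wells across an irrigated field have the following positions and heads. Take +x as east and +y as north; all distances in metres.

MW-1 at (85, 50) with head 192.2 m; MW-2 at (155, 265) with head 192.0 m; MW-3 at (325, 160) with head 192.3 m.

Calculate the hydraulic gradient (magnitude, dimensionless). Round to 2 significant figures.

Differences from MW-1: to MW-2 (Δx, Δy, Δh) = (70, 215, -0.2); to MW-3 = (240, 110, +0.1).
Solve a·Δx + b·Δy = Δh: det = 70·110 − 240·215 = -43900.
∂h/∂x = [(-0.2)·110 − (+0.1)·215] / -43900 = +0.0009909
∂h/∂y = [70·(+0.1) − 240·(-0.2)] / -43900 = -0.001253
|∇h| = √(0.0009909² + -0.001253²) = 0.001597

0.0016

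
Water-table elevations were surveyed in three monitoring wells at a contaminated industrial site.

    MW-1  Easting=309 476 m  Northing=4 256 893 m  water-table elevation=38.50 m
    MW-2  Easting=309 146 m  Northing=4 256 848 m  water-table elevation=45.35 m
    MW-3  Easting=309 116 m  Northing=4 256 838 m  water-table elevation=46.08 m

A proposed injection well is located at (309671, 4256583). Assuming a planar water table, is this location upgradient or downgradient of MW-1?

upgradient

Three-point gradient (reference MW-1): Δ to MW-2 = (-330, -45, +6.85), Δ to MW-3 = (-360, -55, +7.58).
∂h/∂x = -0.01828, ∂h/∂y = -0.01815 (det = 1950).
Head at (309671, 4256583) = 38.50 + (-0.01828)·(195) + (-0.01815)·(-310) = 40.56 m.
That is higher than the 38.50 m at MW-1, so the point is upgradient.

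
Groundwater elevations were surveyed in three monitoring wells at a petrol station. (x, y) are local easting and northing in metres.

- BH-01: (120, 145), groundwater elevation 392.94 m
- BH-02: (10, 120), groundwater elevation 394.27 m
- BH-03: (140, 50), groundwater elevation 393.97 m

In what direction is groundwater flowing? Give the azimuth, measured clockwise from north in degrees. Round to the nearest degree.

036°

Differences from BH-01: to BH-02 (Δx, Δy, Δh) = (-110, -25, +1.33); to BH-03 = (20, -95, +1.03).
Solve a·Δx + b·Δy = Δh: det = (-110)·(-95) − 20·(-25) = 10950.
∂h/∂x = [(+1.33)·(-95) − (+1.03)·(-25)] / 10950 = -0.009187
∂h/∂y = [(-110)·(+1.03) − 20·(+1.33)] / 10950 = -0.01278
Flow direction (−∇h) has components (+0.009187 E, +0.01278 N).
Azimuth = atan2(E, N) = atan2(+0.009187, +0.01278) = 35.7° ≈ 036°.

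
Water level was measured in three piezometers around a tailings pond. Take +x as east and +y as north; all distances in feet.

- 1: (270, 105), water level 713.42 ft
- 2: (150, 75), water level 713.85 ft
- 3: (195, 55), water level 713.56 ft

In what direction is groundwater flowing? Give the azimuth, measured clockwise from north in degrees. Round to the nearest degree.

Taking 1 as reference: 2−1 = (-120, -30, +0.43); 3−1 = (-75, -50, +0.14).
Determinant of the coordinate differences = (-120)·(-50) − (-75)·(-30) = 3750.
∂h/∂x = [(+0.43)·(-50) − (+0.14)·(-30)] / 3750 = -0.004613
∂h/∂y = [(-120)·(+0.14) − (-75)·(+0.43)] / 3750 = +0.004120
Flow direction (−∇h) has components (+0.004613 E, -0.004120 N).
Azimuth = atan2(E, N) = atan2(+0.004613, -0.004120) = 131.8° ≈ 132°.

132°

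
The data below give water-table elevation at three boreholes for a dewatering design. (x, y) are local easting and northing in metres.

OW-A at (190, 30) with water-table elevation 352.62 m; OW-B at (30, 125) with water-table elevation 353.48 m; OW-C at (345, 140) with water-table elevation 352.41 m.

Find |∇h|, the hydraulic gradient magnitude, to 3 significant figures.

With h = a·x + b·y + c and OW-A as origin, the differences give:
  (-160)·a + 95·b = +0.86
  155·a + 110·b = -0.21
Eliminate b (×110 and ×95, subtract): -32325·a = 114.550 → a = ∂h/∂x = -0.003544
Back-substitute: b = ∂h/∂y = +0.003084.
|∇h| = √(-0.003544² + 0.003084²) = 0.004698

0.00470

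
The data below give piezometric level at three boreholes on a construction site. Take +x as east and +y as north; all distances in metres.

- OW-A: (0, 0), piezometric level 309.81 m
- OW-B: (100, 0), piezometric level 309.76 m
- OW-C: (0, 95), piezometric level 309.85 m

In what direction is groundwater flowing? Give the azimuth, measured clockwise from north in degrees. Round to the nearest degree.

130°

∂h/∂x = (309.76 − 309.81) / (100 − 0) = -0.0005000
∂h/∂y = (309.85 − 309.81) / (95 − 0) = +0.0004211
Flow direction (−∇h) has components (+0.0005000 E, -0.0004211 N).
Azimuth = atan2(E, N) = atan2(+0.0005000, -0.0004211) = 130.1° ≈ 130°.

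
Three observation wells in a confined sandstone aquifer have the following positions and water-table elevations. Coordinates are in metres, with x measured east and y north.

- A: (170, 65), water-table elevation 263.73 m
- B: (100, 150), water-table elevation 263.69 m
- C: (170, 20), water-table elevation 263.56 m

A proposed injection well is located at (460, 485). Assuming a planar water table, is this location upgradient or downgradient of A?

upgradient

Differences from A: to B (Δx, Δy, Δh) = (-70, 85, -0.04); to C = (0, -45, -0.17).
Solve a·Δx + b·Δy = Δh: det = (-70)·(-45) − 0·85 = 3150.
∂h/∂x = [(-0.04)·(-45) − (-0.17)·85] / 3150 = +0.005159
∂h/∂y = [(-70)·(-0.17) − 0·(-0.04)] / 3150 = +0.003778
Head at (460, 485) = 263.73 + (+0.005159)·(290) + (+0.003778)·(420) = 266.81 m.
That is higher than the 263.73 m at A, so the point is upgradient.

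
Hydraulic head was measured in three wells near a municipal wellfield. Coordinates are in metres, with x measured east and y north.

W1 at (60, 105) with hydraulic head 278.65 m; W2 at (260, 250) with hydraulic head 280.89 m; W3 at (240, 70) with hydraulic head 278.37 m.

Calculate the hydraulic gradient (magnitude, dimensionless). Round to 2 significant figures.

0.014

Taking W1 as reference: W2−W1 = (200, 145, +2.24); W3−W1 = (180, -35, -0.28).
Solve a·Δx + b·Δy = Δh: det = 200·(-35) − 180·145 = -33100.
∂h/∂x = [(+2.24)·(-35) − (-0.28)·145] / -33100 = +0.001142
∂h/∂y = [200·(-0.28) − 180·(+2.24)] / -33100 = +0.01387
|∇h| = √(0.001142² + 0.01387²) = 0.01392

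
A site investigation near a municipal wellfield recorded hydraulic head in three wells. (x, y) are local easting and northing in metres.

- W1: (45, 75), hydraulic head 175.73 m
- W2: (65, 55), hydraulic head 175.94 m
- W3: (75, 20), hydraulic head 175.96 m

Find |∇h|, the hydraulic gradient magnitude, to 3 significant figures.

0.0143

With h = a·x + b·y + c and W1 as origin, the differences give:
  20·a + (-20)·b = +0.21
  30·a + (-55)·b = +0.23
Eliminate b (×(-55) and ×(-20), subtract): -500·a = -6.950 → a = ∂h/∂x = +0.01390
Back-substitute: b = ∂h/∂y = +0.003400.
|∇h| = √(0.01390² + 0.003400²) = 0.01431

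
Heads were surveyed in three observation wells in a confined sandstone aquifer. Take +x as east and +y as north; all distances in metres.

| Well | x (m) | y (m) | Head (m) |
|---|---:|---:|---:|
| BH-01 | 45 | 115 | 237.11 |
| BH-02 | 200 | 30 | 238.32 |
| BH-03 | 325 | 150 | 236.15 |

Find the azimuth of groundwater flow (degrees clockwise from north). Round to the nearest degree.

005°

With h = a·x + b·y + c and BH-01 as origin, the differences give:
  155·a + (-85)·b = +1.21
  280·a + 35·b = -0.96
Eliminate b (×35 and ×(-85), subtract): 29225·a = -39.250 → a = ∂h/∂x = -0.001343
Back-substitute: b = ∂h/∂y = -0.01668.
Flow direction (−∇h) has components (+0.001343 E, +0.01668 N).
Azimuth = atan2(E, N) = atan2(+0.001343, +0.01668) = 4.6° ≈ 005°.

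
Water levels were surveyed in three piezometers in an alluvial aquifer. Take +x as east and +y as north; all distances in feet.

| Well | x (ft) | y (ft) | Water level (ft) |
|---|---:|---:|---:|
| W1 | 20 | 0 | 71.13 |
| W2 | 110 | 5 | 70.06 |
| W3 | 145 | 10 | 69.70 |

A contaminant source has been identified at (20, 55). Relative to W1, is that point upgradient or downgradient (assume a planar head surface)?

Differences from W1: to W2 (Δx, Δy, Δh) = (90, 5, -1.07); to W3 = (125, 10, -1.43).
Solve a·Δx + b·Δy = Δh: det = 90·10 − 125·5 = 275.
∂h/∂x = [(-1.07)·10 − (-1.43)·5] / 275 = -0.01291
∂h/∂y = [90·(-1.43) − 125·(-1.07)] / 275 = +0.01836
Head at (20, 55) = 71.13 + (-0.01291)·(0) + (+0.01836)·(55) = 72.14 ft.
That is higher than the 71.13 ft at W1, so the point is upgradient.

upgradient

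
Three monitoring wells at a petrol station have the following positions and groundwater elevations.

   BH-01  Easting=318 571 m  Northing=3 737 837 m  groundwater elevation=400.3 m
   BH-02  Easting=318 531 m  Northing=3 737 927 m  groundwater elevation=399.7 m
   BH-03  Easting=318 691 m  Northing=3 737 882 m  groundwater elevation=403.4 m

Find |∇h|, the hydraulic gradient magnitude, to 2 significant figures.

0.025

With h = a·x + b·y + c and BH-01 as origin, the differences give:
  (-40)·a + 90·b = -0.6
  120·a + 45·b = +3.1
Eliminate b (×45 and ×90, subtract): -12600·a = -306.00 → a = ∂h/∂x = +0.02429
Back-substitute: b = ∂h/∂y = +0.004127.
|∇h| = √(0.02429² + 0.004127²) = 0.02464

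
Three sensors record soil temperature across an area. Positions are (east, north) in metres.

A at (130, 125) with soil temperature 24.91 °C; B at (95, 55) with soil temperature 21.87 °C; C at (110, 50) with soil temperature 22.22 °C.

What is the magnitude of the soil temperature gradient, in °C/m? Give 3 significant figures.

0.0423 °C/m

Differences from A: to B (Δx, Δy, Δh) = (-35, -70, -3.04); to C = (-20, -75, -2.69).
Determinant of the coordinate differences = (-35)·(-75) − (-20)·(-70) = 1225.
∂T/∂x = [(-3.04)·(-75) − (-2.69)·(-70)] / 1225 = +0.03241
∂T/∂y = [(-35)·(-2.69) − (-20)·(-3.04)] / 1225 = +0.02722
|∇f| = √(0.03241² + 0.02722²) = 0.04232 °C/m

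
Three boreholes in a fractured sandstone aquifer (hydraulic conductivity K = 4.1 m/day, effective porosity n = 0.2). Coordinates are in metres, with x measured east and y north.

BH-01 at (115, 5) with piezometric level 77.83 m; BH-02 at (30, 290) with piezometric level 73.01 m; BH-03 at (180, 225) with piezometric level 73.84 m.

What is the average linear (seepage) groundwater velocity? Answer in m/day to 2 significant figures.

Taking BH-01 as reference: BH-02−BH-01 = (-85, 285, -4.82); BH-03−BH-01 = (65, 220, -3.99).
Solve a·Δx + b·Δy = Δh: det = (-85)·220 − 65·285 = -37225.
∂h/∂x = [(-4.82)·220 − (-3.99)·285] / -37225 = -0.002062
∂h/∂y = [(-85)·(-3.99) − 65·(-4.82)] / -37225 = -0.01753
|∇h| = √(-0.002062² + -0.01753²) = 0.01765
Seepage velocity v = K·i/n = 4.1 × 0.01765 / 0.2 = 0.3618 m/day.

0.36 m/day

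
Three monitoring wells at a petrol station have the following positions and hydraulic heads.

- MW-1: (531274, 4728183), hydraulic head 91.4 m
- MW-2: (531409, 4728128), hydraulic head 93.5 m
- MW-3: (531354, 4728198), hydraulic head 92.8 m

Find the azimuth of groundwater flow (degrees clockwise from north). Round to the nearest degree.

259°

Three-point gradient (reference MW-1): Δ to MW-2 = (135, -55, +2.1), Δ to MW-3 = (80, 15, +1.4).
∂h/∂x = +0.01689, ∂h/∂y = +0.003268 (det = 6425).
Flow direction (−∇h) has components (-0.01689 E, -0.003268 N).
Azimuth = atan2(E, N) = atan2(-0.01689, -0.003268) = 259.0° ≈ 259°.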